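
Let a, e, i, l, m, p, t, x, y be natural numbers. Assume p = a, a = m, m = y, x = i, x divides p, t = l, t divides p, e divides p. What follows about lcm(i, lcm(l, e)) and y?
lcm(i, lcm(l, e)) divides y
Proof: From p = a and a = m, p = m. m = y, so p = y. x = i and x divides p, therefore i divides p. t = l and t divides p, so l divides p. e divides p, so lcm(l, e) divides p. Since i divides p, lcm(i, lcm(l, e)) divides p. Since p = y, lcm(i, lcm(l, e)) divides y.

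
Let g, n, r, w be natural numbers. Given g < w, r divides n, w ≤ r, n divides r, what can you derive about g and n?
g < n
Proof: r divides n and n divides r, therefore r = n. g < w and w ≤ r, so g < r. Since r = n, g < n.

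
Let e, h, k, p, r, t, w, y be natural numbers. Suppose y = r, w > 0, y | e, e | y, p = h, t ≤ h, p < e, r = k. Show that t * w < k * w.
Because y = r and r = k, y = k. e | y and y | e, hence e = y. p < e, so p < y. Since p = h, h < y. y = k, so h < k. t ≤ h, so t < k. Since w > 0, t * w < k * w.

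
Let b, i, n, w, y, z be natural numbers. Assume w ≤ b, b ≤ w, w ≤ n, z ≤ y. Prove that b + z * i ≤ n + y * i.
w ≤ b and b ≤ w, therefore w = b. w ≤ n, so b ≤ n. z ≤ y. By multiplying by a non-negative, z * i ≤ y * i. Since b ≤ n, b + z * i ≤ n + y * i.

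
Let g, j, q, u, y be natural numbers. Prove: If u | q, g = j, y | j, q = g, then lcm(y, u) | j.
q = g and g = j, therefore q = j. u | q, so u | j. Since y | j, lcm(y, u) | j.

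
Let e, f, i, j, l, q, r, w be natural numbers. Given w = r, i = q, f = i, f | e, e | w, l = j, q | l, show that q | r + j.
f = i and f | e, hence i | e. From i = q, q | e. From e | w, q | w. Since w = r, q | r. Since l = j and q | l, q | j. Since q | r, q | r + j.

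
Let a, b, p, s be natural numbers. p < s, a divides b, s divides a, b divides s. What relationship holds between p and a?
p < a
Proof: a divides b and b divides s, thus a divides s. Since s divides a, s = a. Since p < s, p < a.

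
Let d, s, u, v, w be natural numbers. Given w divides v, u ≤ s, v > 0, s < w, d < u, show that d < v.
u ≤ s and s < w, hence u < w. d < u, so d < w. Because w divides v and v > 0, w ≤ v. Since d < w, d < v.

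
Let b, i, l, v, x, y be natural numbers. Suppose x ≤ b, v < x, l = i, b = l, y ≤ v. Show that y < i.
Since y ≤ v and v < x, y < x. From b = l and x ≤ b, x ≤ l. Since l = i, x ≤ i. y < x, so y < i.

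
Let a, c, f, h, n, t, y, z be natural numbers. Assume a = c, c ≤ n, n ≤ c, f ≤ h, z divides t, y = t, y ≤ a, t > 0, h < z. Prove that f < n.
Because c ≤ n and n ≤ c, c = n. Since a = c, a = n. Since f ≤ h and h < z, f < z. z divides t and t > 0, hence z ≤ t. Since y = t and y ≤ a, t ≤ a. Since z ≤ t, z ≤ a. Since f < z, f < a. Since a = n, f < n.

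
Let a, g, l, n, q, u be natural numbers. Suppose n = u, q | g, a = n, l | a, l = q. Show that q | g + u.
From a = n and n = u, a = u. l | a, so l | u. From l = q, q | u. q | g, so q | g + u.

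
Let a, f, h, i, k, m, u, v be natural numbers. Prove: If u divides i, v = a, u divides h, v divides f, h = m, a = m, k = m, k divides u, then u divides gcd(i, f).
k = m and k divides u, so m divides u. h = m and u divides h, thus u divides m. m divides u, so m = u. v = a and a = m, therefore v = m. v divides f, so m divides f. Since m = u, u divides f. From u divides i, u divides gcd(i, f).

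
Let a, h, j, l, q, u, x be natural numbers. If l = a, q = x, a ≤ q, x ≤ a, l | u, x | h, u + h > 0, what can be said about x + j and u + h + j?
x + j ≤ u + h + j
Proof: q = x and a ≤ q, hence a ≤ x. From x ≤ a, a = x. l = a, so l = x. l | u, so x | u. x | h, so x | u + h. u + h > 0, so x ≤ u + h. Then x + j ≤ u + h + j.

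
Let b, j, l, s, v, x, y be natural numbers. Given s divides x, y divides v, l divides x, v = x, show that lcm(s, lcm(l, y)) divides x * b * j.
Because v = x and y divides v, y divides x. Since l divides x, lcm(l, y) divides x. s divides x, so lcm(s, lcm(l, y)) divides x. Then lcm(s, lcm(l, y)) divides x * b. Then lcm(s, lcm(l, y)) divides x * b * j.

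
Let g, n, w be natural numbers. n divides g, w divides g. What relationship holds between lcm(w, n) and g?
lcm(w, n) divides g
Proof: w divides g and n divides g. Because lcm divides any common multiple, lcm(w, n) divides g.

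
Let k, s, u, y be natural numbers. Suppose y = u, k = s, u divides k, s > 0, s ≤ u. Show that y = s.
k = s and u divides k, hence u divides s. s > 0, so u ≤ s. Since s ≤ u, u = s. y = u, so y = s.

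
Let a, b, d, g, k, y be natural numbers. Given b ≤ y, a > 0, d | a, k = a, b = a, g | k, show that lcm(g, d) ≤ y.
Because k = a and g | k, g | a. d | a, so lcm(g, d) | a. Since a > 0, lcm(g, d) ≤ a. Since b = a and b ≤ y, a ≤ y. lcm(g, d) ≤ a, so lcm(g, d) ≤ y.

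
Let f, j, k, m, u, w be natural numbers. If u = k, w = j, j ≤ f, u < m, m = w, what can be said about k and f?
k < f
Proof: From m = w and w = j, m = j. u = k and u < m, therefore k < m. Because m = j, k < j. j ≤ f, so k < f.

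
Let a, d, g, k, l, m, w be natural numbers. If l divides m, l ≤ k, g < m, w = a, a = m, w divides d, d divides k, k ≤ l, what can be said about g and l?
g < l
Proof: w = a and a = m, therefore w = m. k ≤ l and l ≤ k, hence k = l. Because d divides k, d divides l. Because w divides d, w divides l. w = m, so m divides l. Since l divides m, m = l. Since g < m, g < l.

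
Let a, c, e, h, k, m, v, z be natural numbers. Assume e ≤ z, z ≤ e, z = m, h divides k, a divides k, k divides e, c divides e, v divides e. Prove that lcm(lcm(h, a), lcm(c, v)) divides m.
Because e ≤ z and z ≤ e, e = z. z = m, so e = m. h divides k and a divides k, so lcm(h, a) divides k. k divides e, so lcm(h, a) divides e. c divides e and v divides e, so lcm(c, v) divides e. From lcm(h, a) divides e, lcm(lcm(h, a), lcm(c, v)) divides e. Since e = m, lcm(lcm(h, a), lcm(c, v)) divides m.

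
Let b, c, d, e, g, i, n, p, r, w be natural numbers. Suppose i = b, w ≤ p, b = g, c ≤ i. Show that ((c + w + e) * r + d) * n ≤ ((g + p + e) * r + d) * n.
i = b and b = g, thus i = g. Since c ≤ i, c ≤ g. w ≤ p, so c + w ≤ g + p. Then c + w + e ≤ g + p + e. Then (c + w + e) * r ≤ (g + p + e) * r. Then (c + w + e) * r + d ≤ (g + p + e) * r + d. Then ((c + w + e) * r + d) * n ≤ ((g + p + e) * r + d) * n.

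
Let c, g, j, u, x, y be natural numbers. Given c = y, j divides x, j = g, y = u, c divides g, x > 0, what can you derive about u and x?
u ≤ x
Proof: c = y and y = u, therefore c = u. j = g and j divides x, so g divides x. Since c divides g, c divides x. Since x > 0, c ≤ x. Since c = u, u ≤ x.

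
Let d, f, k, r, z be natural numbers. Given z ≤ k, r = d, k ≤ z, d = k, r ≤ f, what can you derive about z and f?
z ≤ f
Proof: r = d and d = k, so r = k. From k ≤ z and z ≤ k, k = z. r = k, so r = z. Since r ≤ f, z ≤ f.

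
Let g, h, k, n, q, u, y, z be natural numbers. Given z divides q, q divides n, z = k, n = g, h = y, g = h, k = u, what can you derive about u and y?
u divides y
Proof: g = h and h = y, therefore g = y. From n = g and q divides n, q divides g. z divides q, so z divides g. Since z = k, k divides g. g = y, so k divides y. From k = u, u divides y.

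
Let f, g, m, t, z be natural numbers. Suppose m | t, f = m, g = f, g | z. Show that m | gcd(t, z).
Because g = f and f = m, g = m. Since g | z, m | z. Since m | t, m | gcd(t, z).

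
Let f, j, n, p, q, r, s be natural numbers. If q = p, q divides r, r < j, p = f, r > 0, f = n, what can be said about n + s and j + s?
n + s < j + s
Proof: From q = p and p = f, q = f. Because f = n, q = n. q divides r and r > 0, therefore q ≤ r. Since r < j, q < j. q = n, so n < j. Then n + s < j + s.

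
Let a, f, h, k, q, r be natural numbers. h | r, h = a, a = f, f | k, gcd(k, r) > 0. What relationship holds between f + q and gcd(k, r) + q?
f + q ≤ gcd(k, r) + q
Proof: Because h = a and a = f, h = f. Since h | r, f | r. Because f | k, f | gcd(k, r). gcd(k, r) > 0, so f ≤ gcd(k, r). Then f + q ≤ gcd(k, r) + q.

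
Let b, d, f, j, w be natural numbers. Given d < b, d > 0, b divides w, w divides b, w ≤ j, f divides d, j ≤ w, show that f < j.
b divides w and w divides b, hence b = w. w ≤ j and j ≤ w, hence w = j. Since b = w, b = j. f divides d and d > 0, therefore f ≤ d. d < b, so f < b. Since b = j, f < j.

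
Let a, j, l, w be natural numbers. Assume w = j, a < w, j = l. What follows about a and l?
a < l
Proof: From w = j and j = l, w = l. a < w, so a < l.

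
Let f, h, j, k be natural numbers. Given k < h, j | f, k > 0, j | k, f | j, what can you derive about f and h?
f < h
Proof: Because j | f and f | j, j = f. j | k and k > 0, thus j ≤ k. k < h, so j < h. j = f, so f < h.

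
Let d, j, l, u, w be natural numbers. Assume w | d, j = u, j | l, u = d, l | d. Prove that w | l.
From j = u and u = d, j = d. Since j | l, d | l. l | d, so d = l. Because w | d, w | l.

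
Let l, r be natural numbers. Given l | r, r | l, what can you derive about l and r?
l = r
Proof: r | l and l | r, so r = l. Then l = r.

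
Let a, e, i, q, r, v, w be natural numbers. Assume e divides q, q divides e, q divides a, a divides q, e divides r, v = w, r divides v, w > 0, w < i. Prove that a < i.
e divides q and q divides e, thus e = q. Since q divides a and a divides q, q = a. e = q, so e = a. Since v = w and r divides v, r divides w. Since e divides r, e divides w. w > 0, so e ≤ w. Since w < i, e < i. e = a, so a < i.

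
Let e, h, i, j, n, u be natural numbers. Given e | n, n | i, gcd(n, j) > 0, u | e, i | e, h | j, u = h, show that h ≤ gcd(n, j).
Since n | i and i | e, n | e. e | n, so e = n. Since u = h and u | e, h | e. Since e = n, h | n. Since h | j, h | gcd(n, j). Since gcd(n, j) > 0, h ≤ gcd(n, j).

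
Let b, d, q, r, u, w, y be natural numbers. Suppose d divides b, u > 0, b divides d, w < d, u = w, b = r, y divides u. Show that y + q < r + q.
Since y divides u and u > 0, y ≤ u. Since u = w, y ≤ w. d divides b and b divides d, hence d = b. Since b = r, d = r. Because w < d, w < r. Since y ≤ w, y < r. Then y + q < r + q.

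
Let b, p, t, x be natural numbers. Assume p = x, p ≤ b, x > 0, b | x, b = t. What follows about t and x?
t = x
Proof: p = x and p ≤ b, hence x ≤ b. From b | x and x > 0, b ≤ x. Since x ≤ b, x = b. b = t, so x = t. Then t = x.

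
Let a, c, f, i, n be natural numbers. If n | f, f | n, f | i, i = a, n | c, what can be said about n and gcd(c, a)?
n | gcd(c, a)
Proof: f | n and n | f, therefore f = n. From i = a and f | i, f | a. Since f = n, n | a. n | c, so n | gcd(c, a).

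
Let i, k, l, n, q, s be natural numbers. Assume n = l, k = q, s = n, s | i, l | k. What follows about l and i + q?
l | i + q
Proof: From s = n and n = l, s = l. Since s | i, l | i. Because k = q and l | k, l | q. From l | i, l | i + q.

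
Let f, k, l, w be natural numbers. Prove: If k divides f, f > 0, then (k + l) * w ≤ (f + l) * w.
From k divides f and f > 0, k ≤ f. Then k + l ≤ f + l. By multiplying by a non-negative, (k + l) * w ≤ (f + l) * w.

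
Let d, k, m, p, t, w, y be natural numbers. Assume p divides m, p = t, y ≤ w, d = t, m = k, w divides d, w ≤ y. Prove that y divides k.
Since w ≤ y and y ≤ w, w = y. Since d = t and w divides d, w divides t. w = y, so y divides t. m = k and p divides m, hence p divides k. Because p = t, t divides k. y divides t, so y divides k.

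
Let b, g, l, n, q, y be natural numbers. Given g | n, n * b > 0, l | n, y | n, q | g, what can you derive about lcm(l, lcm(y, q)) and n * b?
lcm(l, lcm(y, q)) ≤ n * b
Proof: q | g and g | n, so q | n. Since y | n, lcm(y, q) | n. l | n, so lcm(l, lcm(y, q)) | n. Then lcm(l, lcm(y, q)) | n * b. Since n * b > 0, lcm(l, lcm(y, q)) ≤ n * b.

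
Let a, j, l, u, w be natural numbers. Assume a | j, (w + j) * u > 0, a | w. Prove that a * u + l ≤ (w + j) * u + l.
a | w and a | j, therefore a | w + j. Then a * u | (w + j) * u. (w + j) * u > 0, so a * u ≤ (w + j) * u. Then a * u + l ≤ (w + j) * u + l.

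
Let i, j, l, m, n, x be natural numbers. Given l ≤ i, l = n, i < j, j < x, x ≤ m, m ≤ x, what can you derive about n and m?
n < m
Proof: x ≤ m and m ≤ x, thus x = m. i < j and j < x, so i < x. l ≤ i, so l < x. Since l = n, n < x. Since x = m, n < m.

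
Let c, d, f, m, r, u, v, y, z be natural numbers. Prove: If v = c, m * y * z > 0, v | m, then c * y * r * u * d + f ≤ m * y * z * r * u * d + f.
From v = c and v | m, c | m. Then c * y | m * y. Then c * y | m * y * z. Since m * y * z > 0, c * y ≤ m * y * z. Then c * y * r ≤ m * y * z * r. Then c * y * r * u ≤ m * y * z * r * u. Then c * y * r * u * d ≤ m * y * z * r * u * d. Then c * y * r * u * d + f ≤ m * y * z * r * u * d + f.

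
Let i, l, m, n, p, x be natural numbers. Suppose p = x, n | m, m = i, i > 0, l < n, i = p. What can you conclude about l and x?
l < x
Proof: i = p and p = x, so i = x. m = i and n | m, so n | i. Since i > 0, n ≤ i. Because i = x, n ≤ x. Because l < n, l < x.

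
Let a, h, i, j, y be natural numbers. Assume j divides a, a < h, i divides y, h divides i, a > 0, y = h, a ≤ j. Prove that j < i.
Because j divides a and a > 0, j ≤ a. Since a ≤ j, a = j. y = h and i divides y, so i divides h. Because h divides i, h = i. Because a < h, a < i. Since a = j, j < i.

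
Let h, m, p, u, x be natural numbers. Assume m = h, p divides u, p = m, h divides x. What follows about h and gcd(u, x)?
h divides gcd(u, x)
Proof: p = m and m = h, so p = h. p divides u, so h divides u. Since h divides x, h divides gcd(u, x).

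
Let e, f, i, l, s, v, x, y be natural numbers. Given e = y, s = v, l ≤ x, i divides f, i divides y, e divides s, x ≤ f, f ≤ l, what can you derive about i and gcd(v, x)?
i divides gcd(v, x)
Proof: e = y and e divides s, therefore y divides s. i divides y, so i divides s. s = v, so i divides v. f ≤ l and l ≤ x, thus f ≤ x. Because x ≤ f, f = x. Since i divides f, i divides x. Since i divides v, i divides gcd(v, x).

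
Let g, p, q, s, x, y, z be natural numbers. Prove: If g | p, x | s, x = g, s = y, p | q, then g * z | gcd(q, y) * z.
From g | p and p | q, g | q. s = y and x | s, so x | y. x = g, so g | y. g | q, so g | gcd(q, y). Then g * z | gcd(q, y) * z.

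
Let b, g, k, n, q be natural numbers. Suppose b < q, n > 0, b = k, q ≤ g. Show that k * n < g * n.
b < q and q ≤ g, so b < g. Since b = k, k < g. From n > 0, by multiplying by a positive, k * n < g * n.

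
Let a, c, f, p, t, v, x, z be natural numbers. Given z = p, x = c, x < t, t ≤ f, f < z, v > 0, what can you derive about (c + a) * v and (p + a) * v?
(c + a) * v < (p + a) * v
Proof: x < t and t ≤ f, thus x < f. x = c, so c < f. f < z, so c < z. z = p, so c < p. Then c + a < p + a. Since v > 0, by multiplying by a positive, (c + a) * v < (p + a) * v.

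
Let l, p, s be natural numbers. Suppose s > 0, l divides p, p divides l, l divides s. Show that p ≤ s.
Since l divides p and p divides l, l = p. l divides s and s > 0, thus l ≤ s. l = p, so p ≤ s.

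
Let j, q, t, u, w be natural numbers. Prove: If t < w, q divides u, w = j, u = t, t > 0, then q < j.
u = t and q divides u, so q divides t. From t > 0, q ≤ t. w = j and t < w, so t < j. Since q ≤ t, q < j.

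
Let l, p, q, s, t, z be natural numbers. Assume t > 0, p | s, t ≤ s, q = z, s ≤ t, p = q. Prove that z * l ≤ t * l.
p = q and q = z, hence p = z. s ≤ t and t ≤ s, hence s = t. Since p | s, p | t. Since t > 0, p ≤ t. Because p = z, z ≤ t. Then z * l ≤ t * l.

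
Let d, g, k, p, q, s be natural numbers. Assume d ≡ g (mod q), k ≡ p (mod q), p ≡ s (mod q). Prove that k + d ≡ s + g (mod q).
k ≡ p (mod q) and p ≡ s (mod q), thus k ≡ s (mod q). Since d ≡ g (mod q), k + d ≡ s + g (mod q).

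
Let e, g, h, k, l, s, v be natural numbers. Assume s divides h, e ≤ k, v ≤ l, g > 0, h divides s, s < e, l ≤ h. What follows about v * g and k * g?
v * g < k * g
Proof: s divides h and h divides s, hence s = h. Since s < e and e ≤ k, s < k. Since s = h, h < k. Since l ≤ h, l < k. Since v ≤ l, v < k. From g > 0, by multiplying by a positive, v * g < k * g.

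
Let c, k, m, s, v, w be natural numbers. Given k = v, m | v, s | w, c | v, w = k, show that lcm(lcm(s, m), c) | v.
From w = k and s | w, s | k. From k = v, s | v. Since m | v, lcm(s, m) | v. c | v, so lcm(lcm(s, m), c) | v.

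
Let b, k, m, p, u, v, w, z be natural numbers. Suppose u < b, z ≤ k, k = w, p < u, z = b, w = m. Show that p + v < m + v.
Since k = w and z ≤ k, z ≤ w. Since z = b, b ≤ w. Because u < b, u < w. p < u, so p < w. Since w = m, p < m. Then p + v < m + v.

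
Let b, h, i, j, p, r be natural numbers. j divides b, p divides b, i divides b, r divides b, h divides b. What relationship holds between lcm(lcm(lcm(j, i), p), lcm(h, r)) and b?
lcm(lcm(lcm(j, i), p), lcm(h, r)) divides b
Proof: j divides b and i divides b, so lcm(j, i) divides b. p divides b, so lcm(lcm(j, i), p) divides b. h divides b and r divides b, therefore lcm(h, r) divides b. Since lcm(lcm(j, i), p) divides b, lcm(lcm(lcm(j, i), p), lcm(h, r)) divides b.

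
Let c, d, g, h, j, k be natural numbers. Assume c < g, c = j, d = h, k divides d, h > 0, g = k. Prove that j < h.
Since c = j and c < g, j < g. g = k, so j < k. From d = h and k divides d, k divides h. h > 0, so k ≤ h. Since j < k, j < h.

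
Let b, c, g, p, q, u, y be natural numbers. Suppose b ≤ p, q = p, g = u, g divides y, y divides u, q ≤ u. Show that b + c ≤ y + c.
Since g = u and g divides y, u divides y. Since y divides u, u = y. Since q ≤ u, q ≤ y. From q = p, p ≤ y. b ≤ p, so b ≤ y. Then b + c ≤ y + c.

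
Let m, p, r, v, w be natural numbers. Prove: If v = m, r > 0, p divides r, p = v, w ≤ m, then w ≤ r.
Since p = v and v = m, p = m. Since p divides r, m divides r. Since r > 0, m ≤ r. w ≤ m, so w ≤ r.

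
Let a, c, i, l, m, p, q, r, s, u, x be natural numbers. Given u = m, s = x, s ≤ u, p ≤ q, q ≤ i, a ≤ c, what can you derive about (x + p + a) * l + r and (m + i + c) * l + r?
(x + p + a) * l + r ≤ (m + i + c) * l + r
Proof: Because s = x and s ≤ u, x ≤ u. From u = m, x ≤ m. From p ≤ q and q ≤ i, p ≤ i. a ≤ c, so p + a ≤ i + c. Since x ≤ m, x + p + a ≤ m + i + c. By multiplying by a non-negative, (x + p + a) * l ≤ (m + i + c) * l. Then (x + p + a) * l + r ≤ (m + i + c) * l + r.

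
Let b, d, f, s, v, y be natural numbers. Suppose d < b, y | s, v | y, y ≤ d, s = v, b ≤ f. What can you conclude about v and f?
v < f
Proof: s = v and y | s, therefore y | v. Since v | y, y = v. Since d < b and b ≤ f, d < f. Since y ≤ d, y < f. y = v, so v < f.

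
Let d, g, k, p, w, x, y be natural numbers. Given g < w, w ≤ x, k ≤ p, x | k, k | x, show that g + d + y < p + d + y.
From x | k and k | x, x = k. Since w ≤ x, w ≤ k. Since k ≤ p, w ≤ p. Since g < w, g < p. Then g + d < p + d. Then g + d + y < p + d + y.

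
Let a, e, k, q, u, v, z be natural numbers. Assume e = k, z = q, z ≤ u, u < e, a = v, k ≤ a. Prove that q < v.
z ≤ u and u < e, thus z < e. Since z = q, q < e. e = k, so q < k. Because a = v and k ≤ a, k ≤ v. q < k, so q < v.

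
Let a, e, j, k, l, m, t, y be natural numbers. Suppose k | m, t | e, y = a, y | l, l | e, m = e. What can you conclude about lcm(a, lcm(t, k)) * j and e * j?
lcm(a, lcm(t, k)) * j | e * j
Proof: From y | l and l | e, y | e. y = a, so a | e. m = e and k | m, thus k | e. Since t | e, lcm(t, k) | e. Since a | e, lcm(a, lcm(t, k)) | e. Then lcm(a, lcm(t, k)) * j | e * j.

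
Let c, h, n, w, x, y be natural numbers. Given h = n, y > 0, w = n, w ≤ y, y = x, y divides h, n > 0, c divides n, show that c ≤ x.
Since w = n and w ≤ y, n ≤ y. h = n and y divides h, thus y divides n. n > 0, so y ≤ n. n ≤ y, so n = y. From c divides n, c divides y. y > 0, so c ≤ y. Since y = x, c ≤ x.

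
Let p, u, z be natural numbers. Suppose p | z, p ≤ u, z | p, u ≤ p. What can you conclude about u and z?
u = z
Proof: From u ≤ p and p ≤ u, u = p. p | z and z | p, hence p = z. Because u = p, u = z.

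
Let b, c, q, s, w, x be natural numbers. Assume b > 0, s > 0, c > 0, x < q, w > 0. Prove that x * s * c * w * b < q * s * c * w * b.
x < q and s > 0. By multiplying by a positive, x * s < q * s. From c > 0, by multiplying by a positive, x * s * c < q * s * c. Since w > 0, by multiplying by a positive, x * s * c * w < q * s * c * w. Since b > 0, by multiplying by a positive, x * s * c * w * b < q * s * c * w * b.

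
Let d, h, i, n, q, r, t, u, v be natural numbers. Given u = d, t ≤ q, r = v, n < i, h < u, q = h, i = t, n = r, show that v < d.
i = t and n < i, so n < t. Since n = r, r < t. r = v, so v < t. q = h and t ≤ q, hence t ≤ h. Because u = d and h < u, h < d. Since t ≤ h, t < d. Since v < t, v < d.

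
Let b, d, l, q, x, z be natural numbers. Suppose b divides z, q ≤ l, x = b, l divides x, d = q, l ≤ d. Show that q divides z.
d = q and l ≤ d, therefore l ≤ q. Since q ≤ l, l = q. From l divides x, q divides x. x = b, so q divides b. From b divides z, q divides z.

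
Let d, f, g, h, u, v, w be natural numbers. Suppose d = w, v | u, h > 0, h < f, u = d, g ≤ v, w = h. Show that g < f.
From u = d and d = w, u = w. v | u, so v | w. Since w = h, v | h. Since h > 0, v ≤ h. h < f, so v < f. From g ≤ v, g < f.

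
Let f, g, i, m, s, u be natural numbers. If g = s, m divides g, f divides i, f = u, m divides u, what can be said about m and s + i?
m divides s + i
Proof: g = s and m divides g, hence m divides s. f = u and f divides i, thus u divides i. From m divides u, m divides i. m divides s, so m divides s + i.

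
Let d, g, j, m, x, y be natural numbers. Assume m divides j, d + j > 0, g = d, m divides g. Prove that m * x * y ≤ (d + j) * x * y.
g = d and m divides g, hence m divides d. m divides j, so m divides d + j. d + j > 0, so m ≤ d + j. By multiplying by a non-negative, m * x ≤ (d + j) * x. By multiplying by a non-negative, m * x * y ≤ (d + j) * x * y.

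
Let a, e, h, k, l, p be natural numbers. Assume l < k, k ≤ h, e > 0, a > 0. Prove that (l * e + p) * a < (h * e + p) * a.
Because l < k and k ≤ h, l < h. Since e > 0, by multiplying by a positive, l * e < h * e. Then l * e + p < h * e + p. Using a > 0, by multiplying by a positive, (l * e + p) * a < (h * e + p) * a.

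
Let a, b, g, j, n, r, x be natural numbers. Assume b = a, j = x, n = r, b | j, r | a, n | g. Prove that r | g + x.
n = r and n | g, therefore r | g. b = a and b | j, thus a | j. r | a, so r | j. j = x, so r | x. Because r | g, r | g + x.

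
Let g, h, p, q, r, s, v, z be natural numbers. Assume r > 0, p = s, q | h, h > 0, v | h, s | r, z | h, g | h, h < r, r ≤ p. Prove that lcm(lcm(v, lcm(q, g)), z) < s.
Since p = s and r ≤ p, r ≤ s. s | r and r > 0, therefore s ≤ r. r ≤ s, so r = s. Since q | h and g | h, lcm(q, g) | h. Because v | h, lcm(v, lcm(q, g)) | h. Since z | h, lcm(lcm(v, lcm(q, g)), z) | h. Since h > 0, lcm(lcm(v, lcm(q, g)), z) ≤ h. Since h < r, lcm(lcm(v, lcm(q, g)), z) < r. Since r = s, lcm(lcm(v, lcm(q, g)), z) < s.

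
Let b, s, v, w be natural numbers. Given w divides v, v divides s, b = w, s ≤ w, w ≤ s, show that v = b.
From s ≤ w and w ≤ s, s = w. Because v divides s, v divides w. Since w divides v, w = v. b = w, so b = v. Then v = b.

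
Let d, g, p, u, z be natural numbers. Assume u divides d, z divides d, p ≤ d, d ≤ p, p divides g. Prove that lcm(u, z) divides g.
Because u divides d and z divides d, lcm(u, z) divides d. Because p ≤ d and d ≤ p, p = d. p divides g, so d divides g. Since lcm(u, z) divides d, lcm(u, z) divides g.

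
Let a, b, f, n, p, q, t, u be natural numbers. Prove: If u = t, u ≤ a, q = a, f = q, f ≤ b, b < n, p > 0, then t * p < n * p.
u = t and u ≤ a, thus t ≤ a. f = q and f ≤ b, therefore q ≤ b. q = a, so a ≤ b. b < n, so a < n. Since t ≤ a, t < n. Combining with p > 0, by multiplying by a positive, t * p < n * p.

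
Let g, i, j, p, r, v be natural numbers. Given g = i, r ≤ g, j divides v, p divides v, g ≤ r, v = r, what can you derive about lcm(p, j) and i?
lcm(p, j) divides i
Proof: Since r ≤ g and g ≤ r, r = g. Since v = r, v = g. Since g = i, v = i. Because p divides v and j divides v, lcm(p, j) divides v. Since v = i, lcm(p, j) divides i.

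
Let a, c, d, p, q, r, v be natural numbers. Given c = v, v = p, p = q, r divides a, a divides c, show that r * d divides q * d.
c = v and v = p, so c = p. p = q, so c = q. r divides a and a divides c, therefore r divides c. c = q, so r divides q. Then r * d divides q * d.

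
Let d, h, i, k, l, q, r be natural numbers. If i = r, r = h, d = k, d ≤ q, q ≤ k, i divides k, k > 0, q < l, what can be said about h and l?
h < l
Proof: i = r and r = h, thus i = h. Because d = k and d ≤ q, k ≤ q. Since q ≤ k, k = q. From i divides k and k > 0, i ≤ k. k = q, so i ≤ q. q < l, so i < l. i = h, so h < l.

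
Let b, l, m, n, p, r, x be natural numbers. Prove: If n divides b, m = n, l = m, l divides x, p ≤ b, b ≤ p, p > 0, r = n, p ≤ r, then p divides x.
Because b ≤ p and p ≤ b, b = p. n divides b, so n divides p. p > 0, so n ≤ p. r = n and p ≤ r, so p ≤ n. n ≤ p, so n = p. From l = m and m = n, l = n. From l divides x, n divides x. Since n = p, p divides x.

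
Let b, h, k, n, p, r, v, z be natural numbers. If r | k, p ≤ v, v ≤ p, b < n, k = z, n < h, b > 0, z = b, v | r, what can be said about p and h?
p < h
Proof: v ≤ p and p ≤ v, hence v = p. k = z and r | k, therefore r | z. z = b, so r | b. v | r, so v | b. Since b > 0, v ≤ b. v = p, so p ≤ b. b < n and n < h, thus b < h. Because p ≤ b, p < h.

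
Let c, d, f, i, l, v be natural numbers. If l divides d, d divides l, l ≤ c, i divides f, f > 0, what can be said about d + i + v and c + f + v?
d + i + v ≤ c + f + v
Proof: Because l divides d and d divides l, l = d. l ≤ c, so d ≤ c. i divides f and f > 0, so i ≤ f. Then i + v ≤ f + v. Since d ≤ c, d + i + v ≤ c + f + v.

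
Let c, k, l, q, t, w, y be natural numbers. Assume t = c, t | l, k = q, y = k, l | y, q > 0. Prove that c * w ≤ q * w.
y = k and l | y, so l | k. k = q, so l | q. t | l, so t | q. Since t = c, c | q. q > 0, so c ≤ q. Then c * w ≤ q * w.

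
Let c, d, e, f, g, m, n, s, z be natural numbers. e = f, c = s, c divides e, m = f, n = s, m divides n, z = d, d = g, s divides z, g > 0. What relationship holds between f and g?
f ≤ g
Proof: c = s and c divides e, therefore s divides e. e = f, so s divides f. Because n = s and m divides n, m divides s. m = f, so f divides s. Since s divides f, s = f. z = d and d = g, so z = g. Since s divides z, s divides g. Since g > 0, s ≤ g. s = f, so f ≤ g.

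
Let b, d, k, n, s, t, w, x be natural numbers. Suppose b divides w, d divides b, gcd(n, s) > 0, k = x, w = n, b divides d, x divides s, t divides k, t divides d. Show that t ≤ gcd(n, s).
Because b divides d and d divides b, b = d. Because w = n and b divides w, b divides n. Since b = d, d divides n. Since t divides d, t divides n. From k = x and t divides k, t divides x. Since x divides s, t divides s. Since t divides n, t divides gcd(n, s). Since gcd(n, s) > 0, t ≤ gcd(n, s).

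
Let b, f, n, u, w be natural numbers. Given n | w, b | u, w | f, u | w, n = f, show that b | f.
n = f and n | w, so f | w. w | f, so w = f. Because b | u and u | w, b | w. Because w = f, b | f.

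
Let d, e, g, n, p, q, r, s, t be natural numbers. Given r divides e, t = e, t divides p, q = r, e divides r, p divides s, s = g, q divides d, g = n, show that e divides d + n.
r divides e and e divides r, thus r = e. q = r, so q = e. q divides d, so e divides d. t = e and t divides p, hence e divides p. p divides s, so e divides s. s = g, so e divides g. Since g = n, e divides n. From e divides d, e divides d + n.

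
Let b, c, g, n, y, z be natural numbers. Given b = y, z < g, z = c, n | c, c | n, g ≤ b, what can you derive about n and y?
n < y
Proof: Since c | n and n | c, c = n. Since z = c, z = n. Because b = y and g ≤ b, g ≤ y. z < g, so z < y. Since z = n, n < y.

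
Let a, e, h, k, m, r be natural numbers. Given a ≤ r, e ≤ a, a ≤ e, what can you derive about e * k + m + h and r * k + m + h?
e * k + m + h ≤ r * k + m + h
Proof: a ≤ e and e ≤ a, hence a = e. Since a ≤ r, e ≤ r. Then e * k ≤ r * k. Then e * k + m ≤ r * k + m. Then e * k + m + h ≤ r * k + m + h.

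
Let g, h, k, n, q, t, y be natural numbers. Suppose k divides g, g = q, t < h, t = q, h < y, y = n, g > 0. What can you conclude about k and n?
k < n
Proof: k divides g and g > 0, so k ≤ g. g = q, so k ≤ q. Since t < h and h < y, t < y. Since y = n, t < n. From t = q, q < n. From k ≤ q, k < n.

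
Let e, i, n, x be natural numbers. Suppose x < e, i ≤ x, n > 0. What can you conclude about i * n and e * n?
i * n < e * n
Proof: Because i ≤ x and x < e, i < e. Using n > 0, by multiplying by a positive, i * n < e * n.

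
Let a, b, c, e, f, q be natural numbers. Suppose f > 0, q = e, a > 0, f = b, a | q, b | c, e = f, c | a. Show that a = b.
b | c and c | a, hence b | a. a > 0, so b ≤ a. q = e and e = f, therefore q = f. a | q, so a | f. Since f > 0, a ≤ f. Since f = b, a ≤ b. From b ≤ a, b = a. Then a = b.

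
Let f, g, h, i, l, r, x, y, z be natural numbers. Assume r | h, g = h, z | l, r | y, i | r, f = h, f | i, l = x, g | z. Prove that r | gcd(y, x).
f = h and f | i, hence h | i. Since i | r, h | r. r | h, so h = r. Since g | z and z | l, g | l. g = h, so h | l. Since h = r, r | l. Since l = x, r | x. Since r | y, r | gcd(y, x).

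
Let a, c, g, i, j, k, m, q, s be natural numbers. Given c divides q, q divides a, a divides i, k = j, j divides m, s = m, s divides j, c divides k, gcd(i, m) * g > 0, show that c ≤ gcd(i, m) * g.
c divides q and q divides a, thus c divides a. Since a divides i, c divides i. s = m and s divides j, thus m divides j. Since j divides m, j = m. k = j, so k = m. c divides k, so c divides m. Since c divides i, c divides gcd(i, m). Then c divides gcd(i, m) * g. Since gcd(i, m) * g > 0, c ≤ gcd(i, m) * g.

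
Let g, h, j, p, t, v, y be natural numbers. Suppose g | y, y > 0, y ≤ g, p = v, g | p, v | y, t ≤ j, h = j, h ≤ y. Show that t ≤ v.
g | y and y > 0, so g ≤ y. y ≤ g, so g = y. Because p = v and g | p, g | v. Since g = y, y | v. v | y, so y = v. h = j and h ≤ y, hence j ≤ y. Since t ≤ j, t ≤ y. y = v, so t ≤ v.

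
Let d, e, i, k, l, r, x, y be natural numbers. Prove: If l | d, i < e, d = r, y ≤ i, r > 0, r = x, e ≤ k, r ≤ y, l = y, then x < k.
From d = r and l | d, l | r. r > 0, so l ≤ r. From l = y, y ≤ r. r ≤ y, so y = r. r = x, so y = x. i < e and e ≤ k, hence i < k. y ≤ i, so y < k. Since y = x, x < k.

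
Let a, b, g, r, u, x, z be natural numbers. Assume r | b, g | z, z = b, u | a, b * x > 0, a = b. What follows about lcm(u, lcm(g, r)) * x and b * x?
lcm(u, lcm(g, r)) * x ≤ b * x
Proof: Because a = b and u | a, u | b. Since z = b and g | z, g | b. Since r | b, lcm(g, r) | b. Since u | b, lcm(u, lcm(g, r)) | b. Then lcm(u, lcm(g, r)) * x | b * x. b * x > 0, so lcm(u, lcm(g, r)) * x ≤ b * x.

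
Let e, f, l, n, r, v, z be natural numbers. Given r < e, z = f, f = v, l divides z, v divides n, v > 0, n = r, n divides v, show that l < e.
v divides n and n divides v, thus v = n. Since n = r, v = r. Because z = f and f = v, z = v. l divides z, so l divides v. v > 0, so l ≤ v. Since v = r, l ≤ r. Since r < e, l < e.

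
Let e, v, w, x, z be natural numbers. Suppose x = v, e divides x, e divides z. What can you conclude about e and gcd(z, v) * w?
e divides gcd(z, v) * w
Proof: Because x = v and e divides x, e divides v. e divides z, so e divides gcd(z, v). Then e divides gcd(z, v) * w.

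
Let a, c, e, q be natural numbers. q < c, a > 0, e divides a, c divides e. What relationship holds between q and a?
q < a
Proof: Since c divides e and e divides a, c divides a. Since a > 0, c ≤ a. Since q < c, q < a.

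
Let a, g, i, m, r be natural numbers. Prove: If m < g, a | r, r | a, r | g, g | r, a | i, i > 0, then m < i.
a | r and r | a, thus a = r. r | g and g | r, therefore r = g. Since a = r, a = g. a | i, so g | i. From i > 0, g ≤ i. m < g, so m < i.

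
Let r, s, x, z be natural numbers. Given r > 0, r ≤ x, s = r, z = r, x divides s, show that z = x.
s = r and x divides s, hence x divides r. From r > 0, x ≤ r. Since r ≤ x, r = x. Since z = r, z = x.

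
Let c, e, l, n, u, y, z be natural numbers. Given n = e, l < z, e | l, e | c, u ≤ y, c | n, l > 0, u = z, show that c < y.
n = e and c | n, so c | e. e | c, so e = c. e | l, so c | l. l > 0, so c ≤ l. u = z and u ≤ y, therefore z ≤ y. l < z, so l < y. c ≤ l, so c < y.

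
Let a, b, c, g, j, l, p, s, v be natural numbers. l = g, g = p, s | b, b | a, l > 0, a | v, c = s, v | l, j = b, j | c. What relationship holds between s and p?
s ≤ p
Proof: Since l = g and g = p, l = p. From c = s and j | c, j | s. From j = b, b | s. s | b, so b = s. b | a and a | v, so b | v. Since v | l, b | l. l > 0, so b ≤ l. b = s, so s ≤ l. Since l = p, s ≤ p.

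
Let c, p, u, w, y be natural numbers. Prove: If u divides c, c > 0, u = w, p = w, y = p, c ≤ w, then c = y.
Because y = p and p = w, y = w. From u = w and u divides c, w divides c. c > 0, so w ≤ c. From c ≤ w, w = c. y = w, so y = c. Then c = y.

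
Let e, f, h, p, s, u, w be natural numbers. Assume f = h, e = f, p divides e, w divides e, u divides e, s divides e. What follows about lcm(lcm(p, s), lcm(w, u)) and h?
lcm(lcm(p, s), lcm(w, u)) divides h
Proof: e = f and f = h, therefore e = h. p divides e and s divides e, thus lcm(p, s) divides e. w divides e and u divides e, hence lcm(w, u) divides e. lcm(p, s) divides e, so lcm(lcm(p, s), lcm(w, u)) divides e. Since e = h, lcm(lcm(p, s), lcm(w, u)) divides h.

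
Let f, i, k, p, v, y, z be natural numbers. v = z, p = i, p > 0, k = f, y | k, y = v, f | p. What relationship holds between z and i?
z ≤ i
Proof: k = f and y | k, thus y | f. Because f | p, y | p. From y = v, v | p. Since v = z, z | p. p > 0, so z ≤ p. p = i, so z ≤ i.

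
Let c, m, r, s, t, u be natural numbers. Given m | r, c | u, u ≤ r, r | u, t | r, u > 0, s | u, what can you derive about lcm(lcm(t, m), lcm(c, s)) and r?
lcm(lcm(t, m), lcm(c, s)) | r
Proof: Since t | r and m | r, lcm(t, m) | r. r | u and u > 0, therefore r ≤ u. Since u ≤ r, u = r. c | u and s | u, thus lcm(c, s) | u. Since u = r, lcm(c, s) | r. Since lcm(t, m) | r, lcm(lcm(t, m), lcm(c, s)) | r.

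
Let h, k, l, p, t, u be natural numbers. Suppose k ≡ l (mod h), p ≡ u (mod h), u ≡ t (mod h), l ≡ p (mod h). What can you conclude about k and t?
k ≡ t (mod h)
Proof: Since k ≡ l (mod h) and l ≡ p (mod h), k ≡ p (mod h). Since p ≡ u (mod h), k ≡ u (mod h). Since u ≡ t (mod h), k ≡ t (mod h).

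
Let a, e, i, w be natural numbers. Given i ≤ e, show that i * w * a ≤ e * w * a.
Because i ≤ e, i * w ≤ e * w. Then i * w * a ≤ e * w * a.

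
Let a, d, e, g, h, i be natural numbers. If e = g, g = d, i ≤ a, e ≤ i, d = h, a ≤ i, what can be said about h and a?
h ≤ a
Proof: Because i ≤ a and a ≤ i, i = a. Because e = g and g = d, e = d. Since d = h, e = h. Since e ≤ i, h ≤ i. Since i = a, h ≤ a.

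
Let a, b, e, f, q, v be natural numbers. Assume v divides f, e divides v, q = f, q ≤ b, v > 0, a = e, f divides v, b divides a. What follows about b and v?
b = v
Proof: Because a = e and b divides a, b divides e. e divides v, so b divides v. Because v > 0, b ≤ v. f divides v and v divides f, hence f = v. q = f, so q = v. Since q ≤ b, v ≤ b. Since b ≤ v, b = v.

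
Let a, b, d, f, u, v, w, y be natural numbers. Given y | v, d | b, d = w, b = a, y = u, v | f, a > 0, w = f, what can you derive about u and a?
u ≤ a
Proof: From y = u and y | v, u | v. Since v | f, u | f. d = w and d | b, hence w | b. Because b = a, w | a. Since w = f, f | a. u | f, so u | a. From a > 0, u ≤ a.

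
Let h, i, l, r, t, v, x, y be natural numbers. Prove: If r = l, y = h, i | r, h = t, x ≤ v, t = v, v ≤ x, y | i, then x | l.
Because y = h and h = t, y = t. t = v, so y = v. v ≤ x and x ≤ v, so v = x. y = v, so y = x. r = l and i | r, therefore i | l. From y | i, y | l. y = x, so x | l.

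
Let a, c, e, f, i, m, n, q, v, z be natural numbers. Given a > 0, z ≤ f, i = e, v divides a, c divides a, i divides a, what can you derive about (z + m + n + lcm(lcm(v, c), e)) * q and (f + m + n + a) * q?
(z + m + n + lcm(lcm(v, c), e)) * q ≤ (f + m + n + a) * q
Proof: z ≤ f, therefore z + m ≤ f + m. Then z + m + n ≤ f + m + n. From v divides a and c divides a, lcm(v, c) divides a. i = e and i divides a, therefore e divides a. lcm(v, c) divides a, so lcm(lcm(v, c), e) divides a. Since a > 0, lcm(lcm(v, c), e) ≤ a. z + m + n ≤ f + m + n, so z + m + n + lcm(lcm(v, c), e) ≤ f + m + n + a. By multiplying by a non-negative, (z + m + n + lcm(lcm(v, c), e)) * q ≤ (f + m + n + a) * q.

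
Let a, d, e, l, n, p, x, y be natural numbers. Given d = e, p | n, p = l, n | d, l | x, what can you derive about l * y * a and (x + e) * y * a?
l * y * a | (x + e) * y * a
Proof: Since p | n and n | d, p | d. Since p = l, l | d. d = e, so l | e. l | x, so l | x + e. Then l * y | (x + e) * y. Then l * y * a | (x + e) * y * a.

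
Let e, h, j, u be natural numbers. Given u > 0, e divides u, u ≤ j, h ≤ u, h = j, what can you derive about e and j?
e ≤ j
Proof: h = j and h ≤ u, hence j ≤ u. Since u ≤ j, u = j. Because e divides u and u > 0, e ≤ u. Since u = j, e ≤ j.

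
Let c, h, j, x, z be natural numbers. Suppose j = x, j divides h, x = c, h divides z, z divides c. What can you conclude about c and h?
c = h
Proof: Since j = x and x = c, j = c. j divides h, so c divides h. h divides z and z divides c, hence h divides c. c divides h, so c = h.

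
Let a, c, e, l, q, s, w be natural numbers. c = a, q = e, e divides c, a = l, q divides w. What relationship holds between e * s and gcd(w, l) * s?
e * s divides gcd(w, l) * s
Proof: From q = e and q divides w, e divides w. Since c = a and e divides c, e divides a. From a = l, e divides l. Since e divides w, e divides gcd(w, l). Then e * s divides gcd(w, l) * s.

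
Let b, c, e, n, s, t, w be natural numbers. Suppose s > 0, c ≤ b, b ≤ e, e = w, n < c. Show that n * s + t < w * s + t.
From n < c and c ≤ b, n < b. Because b ≤ e, n < e. Because e = w, n < w. Since s > 0, n * s < w * s. Then n * s + t < w * s + t.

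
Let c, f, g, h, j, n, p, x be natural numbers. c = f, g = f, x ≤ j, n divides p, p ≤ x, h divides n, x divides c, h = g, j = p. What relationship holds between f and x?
f = x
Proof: j = p and x ≤ j, so x ≤ p. p ≤ x, so p = x. Because h = g and g = f, h = f. h divides n and n divides p, hence h divides p. h = f, so f divides p. p = x, so f divides x. From c = f and x divides c, x divides f. Since f divides x, f = x.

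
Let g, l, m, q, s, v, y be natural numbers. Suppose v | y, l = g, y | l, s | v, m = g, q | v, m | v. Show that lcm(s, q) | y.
l = g and y | l, therefore y | g. m = g and m | v, therefore g | v. y | g, so y | v. Because v | y, v = y. s | v and q | v, hence lcm(s, q) | v. v = y, so lcm(s, q) | y.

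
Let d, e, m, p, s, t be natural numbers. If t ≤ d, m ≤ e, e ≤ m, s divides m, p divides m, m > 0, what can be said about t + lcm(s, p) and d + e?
t + lcm(s, p) ≤ d + e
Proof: Since m ≤ e and e ≤ m, m = e. From s divides m and p divides m, lcm(s, p) divides m. Since m > 0, lcm(s, p) ≤ m. m = e, so lcm(s, p) ≤ e. Since t ≤ d, t + lcm(s, p) ≤ d + e.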